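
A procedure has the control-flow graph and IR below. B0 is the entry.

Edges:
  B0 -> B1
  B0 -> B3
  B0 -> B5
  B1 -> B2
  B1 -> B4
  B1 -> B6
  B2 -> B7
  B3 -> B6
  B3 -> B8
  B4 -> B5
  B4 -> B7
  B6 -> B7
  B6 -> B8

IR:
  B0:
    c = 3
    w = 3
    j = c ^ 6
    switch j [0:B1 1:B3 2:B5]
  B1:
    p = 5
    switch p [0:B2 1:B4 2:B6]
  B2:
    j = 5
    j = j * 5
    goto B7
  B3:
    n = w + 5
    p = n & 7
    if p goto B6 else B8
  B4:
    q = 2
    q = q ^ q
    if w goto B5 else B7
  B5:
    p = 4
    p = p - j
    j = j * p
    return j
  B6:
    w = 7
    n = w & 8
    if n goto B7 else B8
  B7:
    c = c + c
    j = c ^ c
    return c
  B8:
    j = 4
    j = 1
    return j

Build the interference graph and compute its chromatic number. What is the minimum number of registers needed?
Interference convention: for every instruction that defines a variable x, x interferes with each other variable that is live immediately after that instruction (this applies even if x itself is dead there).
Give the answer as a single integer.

Per-block:
  B0: {c,j,w} / ∅
  B1: {p} / ∅
  B2: {j} / ∅
  B3: {n,p} / {w}
  B4: {q} / {w}
  B5: {j,p} / {j}
  B6: {n,w} / ∅
  B7: {c,j} / {c}
  B8: {j} / ∅

Live sets:
  live B0: ∅→{c,j,w}
  live B1: {c,j,w}→{c,j,w}
  live B2: {c}→{c}
  live B3: {c,w}→{c}
  live B4: {c,j,w}→{c,j}
  live B5: {j}→∅
  live B6: {c}→{c}
  live B7: {c}→∅
  live B8: ∅→∅

Conflict graph:
  c↔{j,n,p,q,w}
  j↔{c,p,q,w}
  n↔{c}
  p↔{c,j,w}
  q↔{c,j,w}
  w↔{c,j,p,q}

Colouring:
  clique {c,j,p,w} ⇒ need ≥ 4
  4-colouring: R0={c}  R1={j,n}  R2={w}  R3={p,q}
  χ = 4

Answer: 4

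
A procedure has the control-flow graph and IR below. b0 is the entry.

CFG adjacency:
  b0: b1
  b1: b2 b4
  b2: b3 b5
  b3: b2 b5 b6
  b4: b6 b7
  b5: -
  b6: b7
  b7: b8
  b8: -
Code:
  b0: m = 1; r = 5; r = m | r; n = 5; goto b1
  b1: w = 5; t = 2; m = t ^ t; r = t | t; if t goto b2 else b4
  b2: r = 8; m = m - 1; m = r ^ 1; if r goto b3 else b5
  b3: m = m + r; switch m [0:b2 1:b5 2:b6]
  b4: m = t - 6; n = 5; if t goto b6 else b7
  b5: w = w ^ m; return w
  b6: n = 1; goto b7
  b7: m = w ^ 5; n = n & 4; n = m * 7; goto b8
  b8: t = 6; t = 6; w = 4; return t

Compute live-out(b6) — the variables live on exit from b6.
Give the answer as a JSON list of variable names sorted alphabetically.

Answer: ["n", "w"]

Working:
def/use:
  b0: def={m,n,r} ue=∅
  b1: def={m,r,t,w} ue=∅
  b2: def={m,r} ue={m}
  b3: def={m} ue={m,r}
  b4: def={m,n} ue={t}
  b5: def={w} ue={m,w}
  b6: def={n} ue=∅
  b7: def={m,n} ue={n,w}
  b8: def={t,w} ue=∅

Live sets:
  live b0: ∅→∅
  live b1: ∅→{m,t,w}
  live b2: {m,w}→{m,r,w}
  live b3: {m,r,w}→{m,w}
  live b4: {t,w}→{n,w}
  live b5: {m,w}→∅
  live b6: {w}→{n,w}
  live b7: {n,w}→∅
  live b8: ∅→∅

live-out(b6) = ["n", "w"]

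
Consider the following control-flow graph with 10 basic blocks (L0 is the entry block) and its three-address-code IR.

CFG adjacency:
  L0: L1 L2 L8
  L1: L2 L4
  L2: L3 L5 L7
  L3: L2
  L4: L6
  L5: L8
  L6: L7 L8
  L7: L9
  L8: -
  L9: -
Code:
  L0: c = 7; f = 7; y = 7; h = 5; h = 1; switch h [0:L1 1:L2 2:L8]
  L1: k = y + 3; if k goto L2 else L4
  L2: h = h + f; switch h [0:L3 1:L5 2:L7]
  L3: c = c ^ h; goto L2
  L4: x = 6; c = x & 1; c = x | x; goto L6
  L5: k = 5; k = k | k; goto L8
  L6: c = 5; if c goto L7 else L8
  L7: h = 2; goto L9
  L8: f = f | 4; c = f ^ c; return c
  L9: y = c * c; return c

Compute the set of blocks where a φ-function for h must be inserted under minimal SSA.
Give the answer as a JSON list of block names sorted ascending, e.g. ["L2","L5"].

Answer: ["L2", "L7", "L8"]

Analysis:
idom tree: L1←L0 L2←L0 L3←L2 L4←L1 L5←L2 L6←L4 L7←L0 L8←L0 L9←L7
Join-block Dom:
  L2: preds {L0,L1,L3}: {L0} ∩ {L0,L1} ∩ {L0,L2,L3} = {L0}; idom=L0
  L7: preds {L2,L6}: {L0,L2} ∩ {L0,L1,L4,L6} = {L0}; idom=L0
  L8: preds {L0,L5,L6}: {L0} ∩ {L0,L2,L5} ∩ {L0,L1,L4,L6} = {L0}; idom=L0

DF derivation:
  L2←L0: walk · to L0
  L2←L1: walk L1 to L0
  L2←L3: walk L3→L2 to L0
  L7←L2: walk L2 to L0
  L7←L6: walk L6→L4→L1 to L0
  L8←L0: walk · to L0
  L8←L5: walk L5→L2 to L0
  L8←L6: walk L6→L4→L1 to L0
  DF(L0)=∅
  DF(L1)={L2,L7,L8}
  DF(L2)={L2,L7,L8}
  DF(L3)={L2}
  DF(L4)={L7,L8}
  DF(L5)={L8}
  DF(L6)={L7,L8}
  DF(L7)=∅
  DF(L8)=∅
  DF(L9)=∅

φ for h: defs {L0,L2,L7}
  DF⁺ = {L2,L7,L8}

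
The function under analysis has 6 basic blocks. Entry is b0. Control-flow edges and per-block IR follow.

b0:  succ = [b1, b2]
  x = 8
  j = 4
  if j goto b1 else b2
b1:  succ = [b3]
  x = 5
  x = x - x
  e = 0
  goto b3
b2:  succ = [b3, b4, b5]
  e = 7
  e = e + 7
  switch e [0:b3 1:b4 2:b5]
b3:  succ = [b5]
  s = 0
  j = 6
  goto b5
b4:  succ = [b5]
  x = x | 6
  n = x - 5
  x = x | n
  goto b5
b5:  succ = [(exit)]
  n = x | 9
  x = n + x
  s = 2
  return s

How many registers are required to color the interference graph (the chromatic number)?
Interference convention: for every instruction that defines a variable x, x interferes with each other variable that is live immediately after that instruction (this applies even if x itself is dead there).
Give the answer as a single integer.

Answer: 2

Working:
Block summaries:
  b0: def={j,x} ue=∅
  b1: def={e,x} ue=∅
  b2: def={e} ue=∅
  b3: def={j,s} ue=∅
  b4: def={n,x} ue={x}
  b5: def={n,s,x} ue={x}

Backward fixpoint:
  b0: in=∅ out={x}
  b1: in=∅ out={x}
  b2: in={x} out={x}
  b3: in={x} out={x}
  b4: in={x} out={x}
  b5: in={x} out=∅

Interfere edges:
  e: {x}
  j: {x}
  n: {x}
  s: {x}
  x: {e,j,n,s}

Chromatic number:
  lower bound: {e,x} mutually conflict ⇒ χ ≥ 2
  assign e→c1 j→c1 n→c1 s→c1 x→c0 — no edge inside a register ⇒ χ ≤ 2
  χ = 2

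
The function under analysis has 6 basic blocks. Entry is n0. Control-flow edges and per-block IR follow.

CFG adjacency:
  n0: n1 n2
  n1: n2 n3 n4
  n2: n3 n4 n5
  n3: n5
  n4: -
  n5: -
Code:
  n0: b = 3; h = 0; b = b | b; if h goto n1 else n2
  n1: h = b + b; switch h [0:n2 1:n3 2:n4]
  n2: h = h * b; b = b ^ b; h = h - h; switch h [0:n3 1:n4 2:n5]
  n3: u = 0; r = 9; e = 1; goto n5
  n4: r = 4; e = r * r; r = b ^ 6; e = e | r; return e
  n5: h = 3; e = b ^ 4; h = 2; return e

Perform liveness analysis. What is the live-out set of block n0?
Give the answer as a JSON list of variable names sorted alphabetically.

Answer: ["b", "h"]

Working:
Block summaries:
  n0: {b,h} / ∅
  n1: {h} / {b}
  n2: {b,h} / {b,h}
  n3: {e,r,u} / ∅
  n4: {e,r} / {b}
  n5: {e,h} / {b}

Live sets:
  n0: in=∅ out={b,h}
  n1: in={b} out={b,h}
  n2: in={b,h} out={b}
  n3: in={b} out={b}
  n4: in={b} out=∅
  n5: in={b} out=∅

live-out(n0) = ["b", "h"]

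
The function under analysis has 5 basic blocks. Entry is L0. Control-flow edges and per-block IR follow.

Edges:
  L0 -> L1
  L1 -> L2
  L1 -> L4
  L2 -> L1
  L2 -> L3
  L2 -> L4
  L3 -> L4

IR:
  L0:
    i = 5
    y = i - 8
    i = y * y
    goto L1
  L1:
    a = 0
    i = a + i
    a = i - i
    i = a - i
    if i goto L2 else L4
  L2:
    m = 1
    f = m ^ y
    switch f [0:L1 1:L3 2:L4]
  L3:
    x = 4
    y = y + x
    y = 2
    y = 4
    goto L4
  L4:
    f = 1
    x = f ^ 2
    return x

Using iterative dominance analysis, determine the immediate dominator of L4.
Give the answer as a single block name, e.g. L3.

idom tree: L1←L0 L2←L1 L3←L2 L4←L1
Dom at joins:
  L1: preds {L0,L2}: {L0} ∩ {L0,L1,L2} = {L0}; idom=L0
  L4: preds {L1,L2,L3}: {L0,L1} ∩ {L0,L1,L2} ∩ {L0,L1,L2,L3} = {L0,L1}; idom=L1

idom(L4) = L1

Answer: L1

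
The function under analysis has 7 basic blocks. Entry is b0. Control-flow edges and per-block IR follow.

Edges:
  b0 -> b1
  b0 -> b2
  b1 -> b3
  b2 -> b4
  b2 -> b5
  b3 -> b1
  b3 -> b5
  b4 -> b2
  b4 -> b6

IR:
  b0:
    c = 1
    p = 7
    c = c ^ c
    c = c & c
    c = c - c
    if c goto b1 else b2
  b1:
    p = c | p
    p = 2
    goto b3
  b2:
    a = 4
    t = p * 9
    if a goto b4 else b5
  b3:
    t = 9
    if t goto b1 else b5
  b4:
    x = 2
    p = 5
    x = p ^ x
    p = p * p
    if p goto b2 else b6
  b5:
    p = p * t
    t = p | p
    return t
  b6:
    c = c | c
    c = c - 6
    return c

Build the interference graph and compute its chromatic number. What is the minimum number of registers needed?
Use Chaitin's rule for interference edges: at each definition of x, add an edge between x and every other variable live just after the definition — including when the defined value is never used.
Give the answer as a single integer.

Answer: 4

Working:
Block summaries:
  b0: def={c,p} ue=∅
  b1: def={p} ue={c,p}
  b2: def={a,t} ue={p}
  b3: def={t} ue=∅
  b4: def={p,x} ue=∅
  b5: def={p,t} ue={p,t}
  b6: def={c} ue={c}

Liveness:
  b0: in=∅ out={c,p}
  b1: in={c,p} out={c,p}
  b2: in={c,p} out={c,p,t}
  b3: in={c,p} out={c,p,t}
  b4: in={c} out={c,p}
  b5: in={p,t} out=∅
  b6: in={c} out=∅

Conflict graph:
  a↔{c,p,t}
  c↔{a,p,t,x}
  p↔{a,c,t,x}
  t↔{a,c,p}
  x↔{c,p}

Colouring:
  clique {a,c,p,t} ⇒ need ≥ 4
  4-colouring: c0={c}  c1={p}  c2={a,x}  c3={t}
  χ = 4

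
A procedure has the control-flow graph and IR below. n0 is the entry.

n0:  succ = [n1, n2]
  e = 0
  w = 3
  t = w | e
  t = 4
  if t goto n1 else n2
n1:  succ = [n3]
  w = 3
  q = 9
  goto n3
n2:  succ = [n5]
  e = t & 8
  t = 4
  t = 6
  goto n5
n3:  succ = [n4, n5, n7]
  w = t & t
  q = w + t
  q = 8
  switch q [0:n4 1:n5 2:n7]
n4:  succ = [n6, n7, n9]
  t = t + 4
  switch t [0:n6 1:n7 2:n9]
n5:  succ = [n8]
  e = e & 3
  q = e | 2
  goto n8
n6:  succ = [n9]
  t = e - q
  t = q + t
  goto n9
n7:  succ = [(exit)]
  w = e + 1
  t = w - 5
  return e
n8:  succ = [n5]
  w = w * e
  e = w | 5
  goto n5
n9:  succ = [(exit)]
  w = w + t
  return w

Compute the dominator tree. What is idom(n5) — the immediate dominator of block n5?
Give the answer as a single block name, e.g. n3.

Answer: n0

Analysis:
idom tree: n1←n0 n2←n0 n3←n1 n4←n3 n5←n0 n6←n4 n7←n3 n8←n5 n9←n4
Join-block Dom:
  n5: preds {n2,n3,n8}: {n0,n2} ∩ {n0,n1,n3} ∩ {n0,n5,n8} = {n0}; idom=n0
  n7: preds {n3,n4}: {n0,n1,n3} ∩ {n0,n1,n3,n4} = {n0,n1,n3}; idom=n3
  n9: preds {n4,n6}: {n0,n1,n3,n4} ∩ {n0,n1,n3,n4,n6} = {n0,n1,n3,n4}; idom=n4

idom(n5) = n0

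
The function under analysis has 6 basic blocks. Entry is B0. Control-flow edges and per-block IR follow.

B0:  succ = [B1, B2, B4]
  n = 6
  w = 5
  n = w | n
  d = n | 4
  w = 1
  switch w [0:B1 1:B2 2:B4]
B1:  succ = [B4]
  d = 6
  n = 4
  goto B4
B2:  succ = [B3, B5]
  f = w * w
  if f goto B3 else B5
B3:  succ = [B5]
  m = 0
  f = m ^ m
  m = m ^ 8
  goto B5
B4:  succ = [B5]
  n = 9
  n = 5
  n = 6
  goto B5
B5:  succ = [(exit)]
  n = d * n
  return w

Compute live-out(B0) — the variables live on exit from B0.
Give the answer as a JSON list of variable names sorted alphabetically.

Answer: ["d", "n", "w"]

Derivation:
def/use:
  B0 def {d,n,w} use ∅
  B1 def {d,n} use ∅
  B2 def {f} use {w}
  B3 def {f,m} use ∅
  B4 def {n} use ∅
  B5 def {n} use {d,n,w}

Backward fixpoint:
  live B0: ∅→{d,n,w}
  live B1: {w}→{d,w}
  live B2: {d,n,w}→{d,n,w}
  live B3: {d,n,w}→{d,n,w}
  live B4: {d,w}→{d,n,w}
  live B5: {d,n,w}→∅

live-out(B0) = ["d", "n", "w"]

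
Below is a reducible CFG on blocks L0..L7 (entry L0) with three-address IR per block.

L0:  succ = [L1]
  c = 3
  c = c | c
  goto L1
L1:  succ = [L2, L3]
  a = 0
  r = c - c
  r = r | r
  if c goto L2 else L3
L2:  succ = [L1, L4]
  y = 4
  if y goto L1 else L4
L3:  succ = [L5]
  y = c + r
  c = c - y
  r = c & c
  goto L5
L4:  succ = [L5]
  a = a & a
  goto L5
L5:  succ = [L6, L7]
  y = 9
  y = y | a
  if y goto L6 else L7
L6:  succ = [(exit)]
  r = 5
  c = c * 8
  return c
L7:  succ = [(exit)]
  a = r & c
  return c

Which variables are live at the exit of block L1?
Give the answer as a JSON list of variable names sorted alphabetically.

Block summaries:
  L0 def {c} use ∅
  L1 def {a,r} use {c}
  L2 def {y} use ∅
  L3 def {c,r,y} use {c,r}
  L4 def {a} use {a}
  L5 def {y} use {a}
  L6 def {c,r} use {c}
  L7 def {a} use {c,r}

Backward fixpoint:
  L0: in=∅ out={c}
  L1: in={c} out={a,c,r}
  L2: in={a,c,r} out={a,c,r}
  L3: in={a,c,r} out={a,c,r}
  L4: in={a,c,r} out={a,c,r}
  L5: in={a,c,r} out={c,r}
  L6: in={c} out=∅
  L7: in={c,r} out=∅

live-out(L1) = ["a", "c", "r"]

Answer: ["a", "c", "r"]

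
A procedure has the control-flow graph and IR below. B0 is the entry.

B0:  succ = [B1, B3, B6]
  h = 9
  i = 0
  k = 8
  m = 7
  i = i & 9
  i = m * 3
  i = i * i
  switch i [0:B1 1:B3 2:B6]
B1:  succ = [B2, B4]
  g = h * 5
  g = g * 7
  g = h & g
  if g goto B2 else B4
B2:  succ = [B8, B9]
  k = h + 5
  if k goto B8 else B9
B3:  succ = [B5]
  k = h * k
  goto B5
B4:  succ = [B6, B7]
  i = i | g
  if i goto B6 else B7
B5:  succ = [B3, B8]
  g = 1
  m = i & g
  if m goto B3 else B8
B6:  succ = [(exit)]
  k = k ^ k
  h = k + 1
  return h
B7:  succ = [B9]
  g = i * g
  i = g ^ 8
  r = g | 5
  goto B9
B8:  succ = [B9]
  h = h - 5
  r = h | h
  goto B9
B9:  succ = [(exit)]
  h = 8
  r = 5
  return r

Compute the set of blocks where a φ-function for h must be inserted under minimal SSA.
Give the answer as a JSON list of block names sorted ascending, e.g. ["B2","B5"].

idom tree: B1←B0 B2←B1 B3←B0 B4←B1 B5←B3 B6←B0 B7←B4 B8←B0 B9←B0
Dom at joins:
  B3: preds {B0,B5}: {B0} ∩ {B0,B3,B5} = {B0}; idom=B0
  B6: preds {B0,B4}: {B0} ∩ {B0,B1,B4} = {B0}; idom=B0
  B8: preds {B2,B5}: {B0,B1,B2} ∩ {B0,B3,B5} = {B0}; idom=B0
  B9: preds {B2,B7,B8}: {B0,B1,B2} ∩ {B0,B1,B4,B7} ∩ {B0,B8} = {B0}; idom=B0

Frontier:
  B3←B0: walk · to B0
  B3←B5: walk B5→B3 to B0
  B6←B0: walk · to B0
  B6←B4: walk B4→B1 to B0
  B8←B2: walk B2→B1 to B0
  B8←B5: walk B5→B3 to B0
  B9←B2: walk B2→B1 to B0
  B9←B7: walk B7→B4→B1 to B0
  B9←B8: walk B8 to B0
  B0 → ∅
  B1 → {B6,B8,B9}
  B2 → {B8,B9}
  B3 → {B3,B8}
  B4 → {B6,B9}
  B5 → {B3,B8}
  B6 → ∅
  B7 → {B9}
  B8 → {B9}
  B9 → ∅

φ for h: defs {B0,B6,B8,B9}
  DF⁺ = {B9}

Answer: ["B9"]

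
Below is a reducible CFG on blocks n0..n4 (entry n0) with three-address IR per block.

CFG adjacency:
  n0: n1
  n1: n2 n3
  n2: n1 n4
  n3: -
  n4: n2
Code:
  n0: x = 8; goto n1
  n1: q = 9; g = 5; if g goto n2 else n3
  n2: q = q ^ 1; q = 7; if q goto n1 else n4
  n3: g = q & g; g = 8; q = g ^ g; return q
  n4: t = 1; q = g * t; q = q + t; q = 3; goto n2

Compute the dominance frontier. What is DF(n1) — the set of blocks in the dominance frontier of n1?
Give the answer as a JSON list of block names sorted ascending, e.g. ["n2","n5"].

Answer: ["n1"]

Derivation:
idom tree: n1←n0 n2←n1 n3←n1 n4←n2
Join-block Dom:
  n1: preds {n0,n2}: {n0} ∩ {n0,n1,n2} = {n0}; idom=n0
  n2: preds {n1,n4}: {n0,n1} ∩ {n0,n1,n2,n4} = {n0,n1}; idom=n1

DF derivation:
  join n1 pred n0: · stop@n0
  join n1 pred n2: n2→n1 stop@n0
  join n2 pred n1: · stop@n1
  join n2 pred n4: n4→n2 stop@n1
  n0: DF=∅
  n1: DF={n1}
  n2: DF={n1,n2}
  n3: DF=∅
  n4: DF={n2}

DF(n1) = ["n1"]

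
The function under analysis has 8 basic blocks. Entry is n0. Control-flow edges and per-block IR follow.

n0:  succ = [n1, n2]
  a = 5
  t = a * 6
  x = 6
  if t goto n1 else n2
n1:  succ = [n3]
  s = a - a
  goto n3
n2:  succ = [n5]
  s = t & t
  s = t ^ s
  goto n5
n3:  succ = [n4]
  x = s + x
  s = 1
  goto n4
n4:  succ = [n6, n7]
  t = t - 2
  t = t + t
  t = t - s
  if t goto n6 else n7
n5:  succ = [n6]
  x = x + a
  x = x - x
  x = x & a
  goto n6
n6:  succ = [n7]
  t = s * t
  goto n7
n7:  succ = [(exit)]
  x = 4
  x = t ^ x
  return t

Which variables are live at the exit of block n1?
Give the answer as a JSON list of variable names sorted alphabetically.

Answer: ["s", "t", "x"]

Derivation:
Per-block:
  n0: def={a,t,x} ue=∅
  n1: def={s} ue={a}
  n2: def={s} ue={t}
  n3: def={s,x} ue={s,x}
  n4: def={t} ue={s,t}
  n5: def={x} ue={a,x}
  n6: def={t} ue={s,t}
  n7: def={x} ue={t}

Live sets:
  n0: in=∅ out={a,t,x}
  n1: in={a,t,x} out={s,t,x}
  n2: in={a,t,x} out={a,s,t,x}
  n3: in={s,t,x} out={s,t}
  n4: in={s,t} out={s,t}
  n5: in={a,s,t,x} out={s,t}
  n6: in={s,t} out={t}
  n7: in={t} out=∅

live-out(n1) = ["s", "t", "x"]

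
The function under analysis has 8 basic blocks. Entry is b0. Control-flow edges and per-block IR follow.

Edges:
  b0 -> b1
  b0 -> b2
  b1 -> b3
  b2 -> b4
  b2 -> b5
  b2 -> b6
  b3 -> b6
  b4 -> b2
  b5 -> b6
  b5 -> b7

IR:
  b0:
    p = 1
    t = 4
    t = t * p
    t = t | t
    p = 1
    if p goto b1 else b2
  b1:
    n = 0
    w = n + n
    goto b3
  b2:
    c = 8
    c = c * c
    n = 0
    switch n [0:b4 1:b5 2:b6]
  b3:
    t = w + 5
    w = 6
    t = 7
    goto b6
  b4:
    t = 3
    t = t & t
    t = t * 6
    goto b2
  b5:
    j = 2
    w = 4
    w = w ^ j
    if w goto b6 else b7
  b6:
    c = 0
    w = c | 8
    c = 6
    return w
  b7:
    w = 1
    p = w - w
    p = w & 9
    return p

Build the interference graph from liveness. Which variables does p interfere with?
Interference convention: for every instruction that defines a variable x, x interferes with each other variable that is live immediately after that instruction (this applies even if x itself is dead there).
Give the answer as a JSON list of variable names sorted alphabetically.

def/use:
  b0: def={p,t} ue=∅
  b1: def={n,w} ue=∅
  b2: def={c,n} ue=∅
  b3: def={t,w} ue={w}
  b4: def={t} ue=∅
  b5: def={j,w} ue=∅
  b6: def={c,w} ue=∅
  b7: def={p,w} ue=∅

Live sets:
  b0 li=∅ lo=∅
  b1 li=∅ lo={w}
  b2 li=∅ lo=∅
  b3 li={w} lo=∅
  b4 li=∅ lo=∅
  b5 li=∅ lo=∅
  b6 li=∅ lo=∅
  b7 li=∅ lo=∅

Interference:
  c: {w}
  j: {w}
  n: ∅
  p: {t,w}
  t: {p}
  w: {c,j,p}

N(p) = ["t", "w"]

Answer: ["t", "w"]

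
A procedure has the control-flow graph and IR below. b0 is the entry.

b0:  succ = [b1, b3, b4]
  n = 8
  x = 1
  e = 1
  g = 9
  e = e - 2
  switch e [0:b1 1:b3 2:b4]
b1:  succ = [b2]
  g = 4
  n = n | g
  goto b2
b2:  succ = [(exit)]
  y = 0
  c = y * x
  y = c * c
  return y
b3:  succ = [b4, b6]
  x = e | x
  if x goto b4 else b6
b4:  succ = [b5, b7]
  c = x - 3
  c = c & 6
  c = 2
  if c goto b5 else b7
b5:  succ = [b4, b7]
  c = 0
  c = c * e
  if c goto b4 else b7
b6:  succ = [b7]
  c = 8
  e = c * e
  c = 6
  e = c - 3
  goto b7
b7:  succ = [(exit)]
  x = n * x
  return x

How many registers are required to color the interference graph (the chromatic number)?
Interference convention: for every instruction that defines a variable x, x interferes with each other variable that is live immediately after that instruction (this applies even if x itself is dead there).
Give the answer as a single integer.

Answer: 4

Analysis:
Per-block:
  b0: {e,g,n,x} / ∅
  b1: {g,n} / {n}
  b2: {c,y} / {x}
  b3: {x} / {e,x}
  b4: {c} / {x}
  b5: {c} / {e}
  b6: {c,e} / {e}
  b7: {x} / {n,x}

Live sets:
  b0 li=∅ lo={e,n,x}
  b1 li={n,x} lo={x}
  b2 li={x} lo=∅
  b3 li={e,n,x} lo={e,n,x}
  b4 li={e,n,x} lo={e,n,x}
  b5 li={e,n,x} lo={e,n,x}
  b6 li={e,n,x} lo={n,x}
  b7 li={n,x} lo=∅

Interference:
  c — {e,n,x}
  e — {c,g,n,x}
  g — {e,n,x}
  n — {c,e,g,x}
  x — {c,e,g,n,y}
  y — {x}

Colouring:
  lower bound: {c,e,n,x} mutually conflict ⇒ χ ≥ 4
  4-colouring: R0={x}  R1={e,y}  R2={n}  R3={c,g}
  χ = 4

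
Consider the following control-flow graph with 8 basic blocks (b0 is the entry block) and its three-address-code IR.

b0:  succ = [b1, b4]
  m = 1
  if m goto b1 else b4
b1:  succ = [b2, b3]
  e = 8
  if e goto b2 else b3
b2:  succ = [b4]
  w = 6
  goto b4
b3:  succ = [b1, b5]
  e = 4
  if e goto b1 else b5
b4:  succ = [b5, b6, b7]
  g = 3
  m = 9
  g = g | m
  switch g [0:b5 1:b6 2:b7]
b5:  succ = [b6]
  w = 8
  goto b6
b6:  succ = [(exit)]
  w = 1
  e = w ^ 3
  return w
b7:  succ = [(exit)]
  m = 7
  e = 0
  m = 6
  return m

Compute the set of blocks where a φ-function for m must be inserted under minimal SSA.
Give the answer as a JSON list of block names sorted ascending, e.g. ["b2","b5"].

idom tree: b1←b0 b2←b1 b3←b1 b4←b0 b5←b0 b6←b0 b7←b4
Dom at joins:
  b1: preds {b0,b3}: {b0} ∩ {b0,b1,b3} = {b0}; idom=b0
  b4: preds {b0,b2}: {b0} ∩ {b0,b1,b2} = {b0}; idom=b0
  b5: preds {b3,b4}: {b0,b1,b3} ∩ {b0,b4} = {b0}; idom=b0
  b6: preds {b4,b5}: {b0,b4} ∩ {b0,b5} = {b0}; idom=b0

Frontier:
  join b1 pred b0: · stop@b0
  join b1 pred b3: b3→b1 stop@b0
  join b4 pred b0: · stop@b0
  join b4 pred b2: b2→b1 stop@b0
  join b5 pred b3: b3→b1 stop@b0
  join b5 pred b4: b4 stop@b0
  join b6 pred b4: b4 stop@b0
  join b6 pred b5: b5 stop@b0
  DF(b0)=∅
  DF(b1)={b1,b4,b5}
  DF(b2)={b4}
  DF(b3)={b1,b5}
  DF(b4)={b5,b6}
  DF(b5)={b6}
  DF(b6)=∅
  DF(b7)=∅

φ for m: defs {b0,b4,b7}
  DF⁺ = {b5,b6}

Answer: ["b5", "b6"]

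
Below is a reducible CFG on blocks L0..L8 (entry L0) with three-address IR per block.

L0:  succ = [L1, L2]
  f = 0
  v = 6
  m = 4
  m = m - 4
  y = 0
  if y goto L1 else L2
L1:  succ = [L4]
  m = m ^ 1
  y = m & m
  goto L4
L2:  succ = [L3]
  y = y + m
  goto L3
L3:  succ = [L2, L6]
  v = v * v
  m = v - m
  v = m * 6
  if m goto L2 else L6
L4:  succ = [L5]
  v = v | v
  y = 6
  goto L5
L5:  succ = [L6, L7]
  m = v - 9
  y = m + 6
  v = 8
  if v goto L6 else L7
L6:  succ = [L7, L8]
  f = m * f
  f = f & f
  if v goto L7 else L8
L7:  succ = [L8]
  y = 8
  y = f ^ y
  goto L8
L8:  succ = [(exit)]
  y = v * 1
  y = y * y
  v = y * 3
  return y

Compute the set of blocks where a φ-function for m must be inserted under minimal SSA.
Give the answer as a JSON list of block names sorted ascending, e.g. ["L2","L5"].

idom tree: L1←L0 L2←L0 L3←L2 L4←L1 L5←L4 L6←L0 L7←L0 L8←L0
Dom∩ at merges:
  L2: preds {L0,L3}: {L0} ∩ {L0,L2,L3} = {L0}; idom=L0
  L6: preds {L3,L5}: {L0,L2,L3} ∩ {L0,L1,L4,L5} = {L0}; idom=L0
  L7: preds {L5,L6}: {L0,L1,L4,L5} ∩ {L0,L6} = {L0}; idom=L0
  L8: preds {L6,L7}: {L0,L6} ∩ {L0,L7} = {L0}; idom=L0

DF walk-up:
  L2←L0: walk · to L0
  L2←L3: walk L3→L2 to L0
  L6←L3: walk L3→L2 to L0
  L6←L5: walk L5→L4→L1 to L0
  L7←L5: walk L5→L4→L1 to L0
  L7←L6: walk L6 to L0
  L8←L6: walk L6 to L0
  L8←L7: walk L7 to L0
  L0: DF=∅
  L1: DF={L6,L7}
  L2: DF={L2,L6}
  L3: DF={L2,L6}
  L4: DF={L6,L7}
  L5: DF={L6,L7}
  L6: DF={L7,L8}
  L7: DF={L8}
  L8: DF=∅

φ for m: defs {L0,L1,L3,L5}
  DF⁺ = {L2,L6,L7,L8}

Answer: ["L2", "L6", "L7", "L8"]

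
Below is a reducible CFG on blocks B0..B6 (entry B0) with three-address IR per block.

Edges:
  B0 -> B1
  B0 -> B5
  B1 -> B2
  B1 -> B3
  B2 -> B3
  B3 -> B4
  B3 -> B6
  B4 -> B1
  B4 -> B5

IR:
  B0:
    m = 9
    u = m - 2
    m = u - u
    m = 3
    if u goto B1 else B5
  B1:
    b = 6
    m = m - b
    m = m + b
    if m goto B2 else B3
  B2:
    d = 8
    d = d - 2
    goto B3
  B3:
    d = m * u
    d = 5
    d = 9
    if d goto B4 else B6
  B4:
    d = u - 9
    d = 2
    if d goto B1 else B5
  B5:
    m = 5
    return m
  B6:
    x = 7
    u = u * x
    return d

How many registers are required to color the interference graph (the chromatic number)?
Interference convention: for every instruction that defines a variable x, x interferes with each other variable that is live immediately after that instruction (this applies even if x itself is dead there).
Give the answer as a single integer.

def/use:
  B0 def {m,u} use ∅
  B1 def {b,m} use {m}
  B2 def {d} use ∅
  B3 def {d} use {m,u}
  B4 def {d} use {u}
  B5 def {m} use ∅
  B6 def {u,x} use {d,u}

Live sets:
  B0: in=∅ out={m,u}
  B1: in={m,u} out={m,u}
  B2: in={m,u} out={m,u}
  B3: in={m,u} out={d,m,u}
  B4: in={m,u} out={m,u}
  B5: in=∅ out=∅
  B6: in={d,u} out=∅

Conflict graph:
  b: {m,u}
  d: {m,u,x}
  m: {b,d,u}
  u: {b,d,m,x}
  x: {d,u}

Colouring:
  lower bound: {b,m,u} mutually conflict ⇒ χ ≥ 3
  3-colouring: c0={u}  c1={b,d}  c2={m,x}
  χ = 3

Answer: 3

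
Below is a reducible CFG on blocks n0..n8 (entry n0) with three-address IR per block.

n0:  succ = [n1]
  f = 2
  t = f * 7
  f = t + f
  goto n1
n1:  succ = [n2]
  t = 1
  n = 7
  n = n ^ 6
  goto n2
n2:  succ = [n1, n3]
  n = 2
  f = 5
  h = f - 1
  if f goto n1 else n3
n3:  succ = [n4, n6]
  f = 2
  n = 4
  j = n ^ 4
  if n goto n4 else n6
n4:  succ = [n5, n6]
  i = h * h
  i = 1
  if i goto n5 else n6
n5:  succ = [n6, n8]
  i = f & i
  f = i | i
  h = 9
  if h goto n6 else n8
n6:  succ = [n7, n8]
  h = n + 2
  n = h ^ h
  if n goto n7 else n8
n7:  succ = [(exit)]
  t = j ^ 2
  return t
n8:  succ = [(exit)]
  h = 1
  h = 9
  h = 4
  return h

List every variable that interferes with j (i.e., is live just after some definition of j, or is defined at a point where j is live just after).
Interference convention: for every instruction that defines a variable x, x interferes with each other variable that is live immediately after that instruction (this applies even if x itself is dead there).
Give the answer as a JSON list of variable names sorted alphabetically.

Answer: ["f", "h", "i", "n"]

Analysis:
def/use:
  n0 def {f,t} use ∅
  n1 def {n,t} use ∅
  n2 def {f,h,n} use ∅
  n3 def {f,j,n} use ∅
  n4 def {i} use {h}
  n5 def {f,h,i} use {f,i}
  n6 def {h,n} use {n}
  n7 def {t} use {j}
  n8 def {h} use ∅

Live sets:
  n0 li=∅ lo=∅
  n1 li=∅ lo=∅
  n2 li=∅ lo={h}
  n3 li={h} lo={f,h,j,n}
  n4 li={f,h,j,n} lo={f,i,j,n}
  n5 li={f,i,j,n} lo={j,n}
  n6 li={j,n} lo={j}
  n7 li={j} lo=∅
  n8 li=∅ lo=∅

Interfere edges:
  f: {h,i,j,n,t}
  h: {f,j,n}
  i: {f,j,n}
  j: {f,h,i,n}
  n: {f,h,i,j}
  t: {f}

N(j) = ["f", "h", "i", "n"]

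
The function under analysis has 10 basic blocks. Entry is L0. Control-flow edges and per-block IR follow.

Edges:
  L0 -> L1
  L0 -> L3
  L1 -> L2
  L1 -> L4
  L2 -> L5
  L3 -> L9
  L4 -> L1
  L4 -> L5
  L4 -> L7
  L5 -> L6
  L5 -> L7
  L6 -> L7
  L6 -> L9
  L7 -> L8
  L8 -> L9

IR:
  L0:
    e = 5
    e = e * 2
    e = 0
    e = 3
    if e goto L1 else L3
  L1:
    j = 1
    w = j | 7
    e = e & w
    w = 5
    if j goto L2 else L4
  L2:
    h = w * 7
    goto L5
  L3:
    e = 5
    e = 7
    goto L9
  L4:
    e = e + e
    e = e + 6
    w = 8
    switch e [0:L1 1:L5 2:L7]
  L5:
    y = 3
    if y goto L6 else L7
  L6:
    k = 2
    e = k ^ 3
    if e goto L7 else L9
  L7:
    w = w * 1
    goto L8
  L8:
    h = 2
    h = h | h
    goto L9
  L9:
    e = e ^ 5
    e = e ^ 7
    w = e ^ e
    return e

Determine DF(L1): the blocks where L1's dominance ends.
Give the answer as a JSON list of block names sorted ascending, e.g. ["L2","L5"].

Answer: ["L1", "L9"]

Working:
idom tree: L1←L0 L2←L1 L3←L0 L4←L1 L5←L1 L6←L5 L7←L1 L8←L7 L9←L0
Dom at joins:
  L1: preds {L0,L4}: {L0} ∩ {L0,L1,L4} = {L0}; idom=L0
  L5: preds {L2,L4}: {L0,L1,L2} ∩ {L0,L1,L4} = {L0,L1}; idom=L1
  L7: preds {L4,L5,L6}: {L0,L1,L4} ∩ {L0,L1,L5} ∩ {L0,L1,L5,L6} = {L0,L1}; idom=L1
  L9: preds {L3,L6,L8}: {L0,L3} ∩ {L0,L1,L5,L6} ∩ {L0,L1,L7,L8} = {L0}; idom=L0

DF derivation:
  L1←L0: walk · to L0
  L1←L4: walk L4→L1 to L0
  L5←L2: walk L2 to L1
  L5←L4: walk L4 to L1
  L7←L4: walk L4 to L1
  L7←L5: walk L5 to L1
  L7←L6: walk L6→L5 to L1
  L9←L3: walk L3 to L0
  L9←L6: walk L6→L5→L1 to L0
  L9←L8: walk L8→L7→L1 to L0
  L0: DF=∅
  L1: DF={L1,L9}
  L2: DF={L5}
  L3: DF={L9}
  L4: DF={L1,L5,L7}
  L5: DF={L7,L9}
  L6: DF={L7,L9}
  L7: DF={L9}
  L8: DF={L9}
  L9: DF=∅

DF(L1) = ["L1", "L9"]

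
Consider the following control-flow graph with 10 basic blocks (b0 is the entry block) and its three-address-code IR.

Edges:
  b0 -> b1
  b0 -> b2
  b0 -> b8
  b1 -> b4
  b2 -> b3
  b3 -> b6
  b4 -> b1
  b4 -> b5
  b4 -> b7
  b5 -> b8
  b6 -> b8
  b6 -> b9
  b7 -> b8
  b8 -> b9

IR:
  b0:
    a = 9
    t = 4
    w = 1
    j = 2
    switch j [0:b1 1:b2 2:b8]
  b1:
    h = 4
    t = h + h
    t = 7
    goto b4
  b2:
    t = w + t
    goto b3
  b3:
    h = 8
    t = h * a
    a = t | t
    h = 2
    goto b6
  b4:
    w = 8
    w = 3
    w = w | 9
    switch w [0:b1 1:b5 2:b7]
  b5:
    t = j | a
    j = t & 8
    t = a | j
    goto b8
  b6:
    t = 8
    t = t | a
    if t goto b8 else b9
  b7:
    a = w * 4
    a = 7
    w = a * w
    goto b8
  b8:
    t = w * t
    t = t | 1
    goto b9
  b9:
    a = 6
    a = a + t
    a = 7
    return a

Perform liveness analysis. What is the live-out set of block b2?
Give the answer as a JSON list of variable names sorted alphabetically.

Answer: ["a", "w"]

Working:
Per-block:
  b0: {a,j,t,w} / ∅
  b1: {h,t} / ∅
  b2: {t} / {t,w}
  b3: {a,h,t} / {a}
  b4: {w} / ∅
  b5: {j,t} / {a,j}
  b6: {t} / {a}
  b7: {a,w} / {w}
  b8: {t} / {t,w}
  b9: {a} / {t}

Liveness:
  b0 li=∅ lo={a,j,t,w}
  b1 li={a,j} lo={a,j,t}
  b2 li={a,t,w} lo={a,w}
  b3 li={a,w} lo={a,w}
  b4 li={a,j,t} lo={a,j,t,w}
  b5 li={a,j,w} lo={t,w}
  b6 li={a,w} lo={t,w}
  b7 li={t,w} lo={t,w}
  b8 li={t,w} lo={t}
  b9 li={t} lo=∅

live-out(b2) = ["a", "w"]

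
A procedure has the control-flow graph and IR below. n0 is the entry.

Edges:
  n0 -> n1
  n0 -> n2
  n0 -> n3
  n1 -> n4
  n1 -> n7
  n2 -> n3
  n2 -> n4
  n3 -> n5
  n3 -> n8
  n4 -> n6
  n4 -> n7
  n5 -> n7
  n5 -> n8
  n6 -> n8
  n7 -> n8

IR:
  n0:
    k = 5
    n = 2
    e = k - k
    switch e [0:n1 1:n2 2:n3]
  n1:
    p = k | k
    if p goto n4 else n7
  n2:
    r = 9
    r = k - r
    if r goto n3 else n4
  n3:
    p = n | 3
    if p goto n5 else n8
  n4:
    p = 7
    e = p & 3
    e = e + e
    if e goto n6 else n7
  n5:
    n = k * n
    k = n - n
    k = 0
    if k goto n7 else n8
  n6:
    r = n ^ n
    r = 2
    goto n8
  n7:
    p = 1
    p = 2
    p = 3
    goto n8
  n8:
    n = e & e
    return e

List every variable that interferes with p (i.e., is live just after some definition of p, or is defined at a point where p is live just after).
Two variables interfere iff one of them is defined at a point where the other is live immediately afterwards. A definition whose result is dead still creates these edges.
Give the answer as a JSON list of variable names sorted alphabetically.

def/use:
  n0: {e,k,n} / ∅
  n1: {p} / {k}
  n2: {r} / {k}
  n3: {p} / {n}
  n4: {e,p} / ∅
  n5: {k,n} / {k,n}
  n6: {r} / {n}
  n7: {p} / ∅
  n8: {n} / {e}

Liveness:
  n0 li=∅ lo={e,k,n}
  n1 li={e,k,n} lo={e,n}
  n2 li={e,k,n} lo={e,k,n}
  n3 li={e,k,n} lo={e,k,n}
  n4 li={n} lo={e,n}
  n5 li={e,k,n} lo={e}
  n6 li={e,n} lo={e}
  n7 li={e} lo={e}
  n8 li={e} lo=∅

Conflict graph:
  e: {k,n,p,r}
  k: {e,n,p,r}
  n: {e,k,p,r}
  p: {e,k,n}
  r: {e,k,n}

N(p) = ["e", "k", "n"]

Answer: ["e", "k", "n"]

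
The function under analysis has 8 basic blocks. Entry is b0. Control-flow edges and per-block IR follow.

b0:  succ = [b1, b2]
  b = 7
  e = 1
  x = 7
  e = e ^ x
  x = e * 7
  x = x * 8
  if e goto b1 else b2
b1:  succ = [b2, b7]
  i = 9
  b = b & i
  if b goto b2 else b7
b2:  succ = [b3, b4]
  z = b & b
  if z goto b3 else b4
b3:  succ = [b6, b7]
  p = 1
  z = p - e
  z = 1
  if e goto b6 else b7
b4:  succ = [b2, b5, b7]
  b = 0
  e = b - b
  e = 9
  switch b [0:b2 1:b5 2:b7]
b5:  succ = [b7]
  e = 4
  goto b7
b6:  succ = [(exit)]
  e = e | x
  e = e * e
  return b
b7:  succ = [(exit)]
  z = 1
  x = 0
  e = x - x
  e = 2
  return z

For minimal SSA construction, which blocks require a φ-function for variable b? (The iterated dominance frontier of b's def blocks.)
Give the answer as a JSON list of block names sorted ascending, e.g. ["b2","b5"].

Answer: ["b2", "b7"]

Analysis:
idom tree: b1←b0 b2←b0 b3←b2 b4←b2 b5←b4 b6←b3 b7←b0
Join-block Dom:
  b2: preds {b0,b1,b4}: {b0} ∩ {b0,b1} ∩ {b0,b2,b4} = {b0}; idom=b0
  b7: preds {b1,b3,b4,b5}: {b0,b1} ∩ {b0,b2,b3} ∩ {b0,b2,b4} ∩ {b0,b2,b4,b5} = {b0}; idom=b0

DF derivation:
  b2←b0: walk · to b0
  b2←b1: walk b1 to b0
  b2←b4: walk b4→b2 to b0
  b7←b1: walk b1 to b0
  b7←b3: walk b3→b2 to b0
  b7←b4: walk b4→b2 to b0
  b7←b5: walk b5→b4→b2 to b0
  b0 → ∅
  b1 → {b2,b7}
  b2 → {b2,b7}
  b3 → {b7}
  b4 → {b2,b7}
  b5 → {b7}
  b6 → ∅
  b7 → ∅

φ for b: defs {b0,b1,b4}
  DF⁺ = {b2,b7}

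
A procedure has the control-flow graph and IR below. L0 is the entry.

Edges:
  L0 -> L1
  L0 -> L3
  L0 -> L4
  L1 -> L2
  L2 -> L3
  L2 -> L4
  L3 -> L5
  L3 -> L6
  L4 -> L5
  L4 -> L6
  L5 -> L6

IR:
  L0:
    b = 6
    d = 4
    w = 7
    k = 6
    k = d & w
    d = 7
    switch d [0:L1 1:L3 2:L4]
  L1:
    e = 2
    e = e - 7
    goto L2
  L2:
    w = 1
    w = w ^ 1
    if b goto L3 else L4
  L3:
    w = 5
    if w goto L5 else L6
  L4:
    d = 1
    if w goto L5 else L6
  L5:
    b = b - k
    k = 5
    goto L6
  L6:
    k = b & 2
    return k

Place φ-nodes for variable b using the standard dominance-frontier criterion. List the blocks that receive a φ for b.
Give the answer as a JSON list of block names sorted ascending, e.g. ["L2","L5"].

Answer: ["L6"]

Working:
idom tree: L1←L0 L2←L1 L3←L0 L4←L0 L5←L0 L6←L0
Dom at joins:
  L3: preds {L0,L2}: {L0} ∩ {L0,L1,L2} = {L0}; idom=L0
  L4: preds {L0,L2}: {L0} ∩ {L0,L1,L2} = {L0}; idom=L0
  L5: preds {L3,L4}: {L0,L3} ∩ {L0,L4} = {L0}; idom=L0
  L6: preds {L3,L4,L5}: {L0,L3} ∩ {L0,L4} ∩ {L0,L5} = {L0}; idom=L0

Frontier:
  L3←L0: walk · to L0
  L3←L2: walk L2→L1 to L0
  L4←L0: walk · to L0
  L4←L2: walk L2→L1 to L0
  L5←L3: walk L3 to L0
  L5←L4: walk L4 to L0
  L6←L3: walk L3 to L0
  L6←L4: walk L4 to L0
  L6←L5: walk L5 to L0
  L0: DF=∅
  L1: DF={L3,L4}
  L2: DF={L3,L4}
  L3: DF={L5,L6}
  L4: DF={L5,L6}
  L5: DF={L6}
  L6: DF=∅

φ for b: defs {L0,L5}
  DF⁺ = {L6}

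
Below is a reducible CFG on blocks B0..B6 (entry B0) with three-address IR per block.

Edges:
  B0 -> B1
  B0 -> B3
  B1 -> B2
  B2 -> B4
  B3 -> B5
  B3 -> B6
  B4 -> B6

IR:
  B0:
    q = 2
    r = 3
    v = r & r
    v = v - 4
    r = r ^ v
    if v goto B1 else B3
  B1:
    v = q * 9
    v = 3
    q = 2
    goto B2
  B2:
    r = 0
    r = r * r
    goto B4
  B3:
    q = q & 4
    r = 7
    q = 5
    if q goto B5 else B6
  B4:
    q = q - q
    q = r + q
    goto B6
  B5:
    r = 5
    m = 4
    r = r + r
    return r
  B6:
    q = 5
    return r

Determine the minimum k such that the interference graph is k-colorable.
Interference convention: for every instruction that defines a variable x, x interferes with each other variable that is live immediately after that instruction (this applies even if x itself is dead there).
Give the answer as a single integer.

def/use:
  B0 def {q,r,v} use ∅
  B1 def {q,v} use {q}
  B2 def {r} use ∅
  B3 def {q,r} use {q}
  B4 def {q} use {q,r}
  B5 def {m,r} use ∅
  B6 def {q} use {r}

Live sets:
  B0 li=∅ lo={q}
  B1 li={q} lo={q}
  B2 li={q} lo={q,r}
  B3 li={q} lo={r}
  B4 li={q,r} lo={r}
  B5 li=∅ lo=∅
  B6 li={r} lo=∅

Conflict graph:
  m: {r}
  q: {r,v}
  r: {m,q,v}
  v: {q,r}

Registers:
  clique {q,r,v} ⇒ need ≥ 3
  assign m→c1 q→c1 r→c0 v→c2 — no edge inside a register ⇒ χ ≤ 3
  χ = 3

Answer: 3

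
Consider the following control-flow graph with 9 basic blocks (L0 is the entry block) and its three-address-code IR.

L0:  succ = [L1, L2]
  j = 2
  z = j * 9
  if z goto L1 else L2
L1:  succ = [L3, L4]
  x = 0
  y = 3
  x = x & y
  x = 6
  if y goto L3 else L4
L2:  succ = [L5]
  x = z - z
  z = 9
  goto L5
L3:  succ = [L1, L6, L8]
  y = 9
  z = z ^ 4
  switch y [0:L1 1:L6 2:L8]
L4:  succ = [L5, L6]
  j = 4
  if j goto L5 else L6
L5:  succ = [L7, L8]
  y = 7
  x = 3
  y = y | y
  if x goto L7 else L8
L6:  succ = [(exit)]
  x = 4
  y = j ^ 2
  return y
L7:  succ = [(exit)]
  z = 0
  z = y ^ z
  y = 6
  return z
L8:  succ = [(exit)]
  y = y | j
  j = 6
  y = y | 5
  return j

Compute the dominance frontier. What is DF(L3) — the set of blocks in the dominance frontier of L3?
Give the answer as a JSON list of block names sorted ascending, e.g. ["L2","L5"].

Answer: ["L1", "L6", "L8"]

Derivation:
idom tree: L1←L0 L2←L0 L3←L1 L4←L1 L5←L0 L6←L1 L7←L5 L8←L0
Dom at joins:
  L1: preds {L0,L3}: {L0} ∩ {L0,L1,L3} = {L0}; idom=L0
  L5: preds {L2,L4}: {L0,L2} ∩ {L0,L1,L4} = {L0}; idom=L0
  L6: preds {L3,L4}: {L0,L1,L3} ∩ {L0,L1,L4} = {L0,L1}; idom=L1
  L8: preds {L3,L5}: {L0,L1,L3} ∩ {L0,L5} = {L0}; idom=L0

DF derivation:
  join L1 pred L0: · stop@L0
  join L1 pred L3: L3→L1 stop@L0
  join L5 pred L2: L2 stop@L0
  join L5 pred L4: L4→L1 stop@L0
  join L6 pred L3: L3 stop@L1
  join L6 pred L4: L4 stop@L1
  join L8 pred L3: L3→L1 stop@L0
  join L8 pred L5: L5 stop@L0
  L0: DF=∅
  L1: DF={L1,L5,L8}
  L2: DF={L5}
  L3: DF={L1,L6,L8}
  L4: DF={L5,L6}
  L5: DF={L8}
  L6: DF=∅
  L7: DF=∅
  L8: DF=∅

DF(L3) = ["L1", "L6", "L8"]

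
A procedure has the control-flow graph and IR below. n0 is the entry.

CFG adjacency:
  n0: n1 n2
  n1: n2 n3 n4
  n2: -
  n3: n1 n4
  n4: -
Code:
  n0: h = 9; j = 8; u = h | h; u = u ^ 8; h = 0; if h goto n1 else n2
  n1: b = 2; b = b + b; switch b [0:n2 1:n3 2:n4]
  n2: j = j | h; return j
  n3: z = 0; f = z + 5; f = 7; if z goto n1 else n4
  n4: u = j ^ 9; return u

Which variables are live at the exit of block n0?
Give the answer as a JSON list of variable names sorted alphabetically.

Answer: ["h", "j"]

Derivation:
def/use:
  n0: {h,j,u} / ∅
  n1: {b} / ∅
  n2: {j} / {h,j}
  n3: {f,z} / ∅
  n4: {u} / {j}

Backward fixpoint:
  n0 li=∅ lo={h,j}
  n1 li={h,j} lo={h,j}
  n2 li={h,j} lo=∅
  n3 li={h,j} lo={h,j}
  n4 li={j} lo=∅

live-out(n0) = ["h", "j"]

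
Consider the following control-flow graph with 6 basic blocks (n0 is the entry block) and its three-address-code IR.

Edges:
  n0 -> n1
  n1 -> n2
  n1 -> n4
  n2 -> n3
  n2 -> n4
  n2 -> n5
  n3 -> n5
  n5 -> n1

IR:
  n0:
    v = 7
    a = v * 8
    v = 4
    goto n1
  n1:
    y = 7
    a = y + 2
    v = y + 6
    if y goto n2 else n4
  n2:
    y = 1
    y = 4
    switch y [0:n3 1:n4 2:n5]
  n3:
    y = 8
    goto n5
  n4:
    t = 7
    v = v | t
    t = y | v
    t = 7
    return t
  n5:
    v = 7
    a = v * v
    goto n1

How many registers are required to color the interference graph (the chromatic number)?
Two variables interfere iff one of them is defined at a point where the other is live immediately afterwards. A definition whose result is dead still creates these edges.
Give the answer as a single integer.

Answer: 3

Working:
Block summaries:
  n0: {a,v} / ∅
  n1: {a,v,y} / ∅
  n2: {y} / ∅
  n3: {y} / ∅
  n4: {t,v} / {v,y}
  n5: {a,v} / ∅

Backward fixpoint:
  n0: in=∅ out=∅
  n1: in=∅ out={v,y}
  n2: in={v} out={v,y}
  n3: in=∅ out=∅
  n4: in={v,y} out=∅
  n5: in=∅ out=∅

Interference:
  a: {y}
  t: {v,y}
  v: {t,y}
  y: {a,t,v}

Chromatic number:
  clique {t,v,y} ⇒ need ≥ 3
  3-colouring: R0={y}  R1={a,t}  R2={v}
  χ = 3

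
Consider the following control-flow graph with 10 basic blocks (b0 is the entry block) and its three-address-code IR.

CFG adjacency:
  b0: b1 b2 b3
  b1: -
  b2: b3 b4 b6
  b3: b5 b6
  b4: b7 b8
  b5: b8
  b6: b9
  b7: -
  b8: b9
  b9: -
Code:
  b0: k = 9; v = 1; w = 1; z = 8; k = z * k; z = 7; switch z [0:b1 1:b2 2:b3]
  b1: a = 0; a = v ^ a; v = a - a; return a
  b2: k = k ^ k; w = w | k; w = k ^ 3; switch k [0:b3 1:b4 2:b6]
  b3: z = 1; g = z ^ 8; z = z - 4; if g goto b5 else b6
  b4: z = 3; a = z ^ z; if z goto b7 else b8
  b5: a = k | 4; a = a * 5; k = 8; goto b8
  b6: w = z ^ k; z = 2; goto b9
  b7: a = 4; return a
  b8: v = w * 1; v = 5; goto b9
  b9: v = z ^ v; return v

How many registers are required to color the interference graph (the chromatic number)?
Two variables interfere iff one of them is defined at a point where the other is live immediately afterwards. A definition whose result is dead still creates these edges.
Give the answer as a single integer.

def/use:
  b0 def {k,v,w,z} use ∅
  b1 def {a,v} use {v}
  b2 def {k,w} use {k,w}
  b3 def {g,z} use ∅
  b4 def {a,z} use ∅
  b5 def {a,k} use {k}
  b6 def {w,z} use {k,z}
  b7 def {a} use ∅
  b8 def {v} use {w}
  b9 def {v} use {v,z}

Backward fixpoint:
  live b0: ∅→{k,v,w,z}
  live b1: {v}→∅
  live b2: {k,v,w,z}→{k,v,w,z}
  live b3: {k,v,w}→{k,v,w,z}
  live b4: {w}→{w,z}
  live b5: {k,w,z}→{w,z}
  live b6: {k,v,z}→{v,z}
  live b7: ∅→∅
  live b8: {w,z}→{v,z}
  live b9: {v,z}→∅

Conflict graph:
  a↔{v,w,z}
  g↔{k,v,w,z}
  k↔{g,v,w,z}
  v↔{a,g,k,w,z}
  w↔{a,g,k,v,z}
  z↔{a,g,k,v,w}

Colouring:
  lower bound: {g,k,v,w,z} mutually conflict ⇒ χ ≥ 5
  5-colouring: c0={v}  c1={w}  c2={z}  c3={a,g}  c4={k}
  χ = 5

Answer: 5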